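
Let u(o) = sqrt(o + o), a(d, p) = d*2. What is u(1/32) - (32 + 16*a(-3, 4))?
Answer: 257/4 ≈ 64.250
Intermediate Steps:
a(d, p) = 2*d
u(o) = sqrt(2)*sqrt(o) (u(o) = sqrt(2*o) = sqrt(2)*sqrt(o))
u(1/32) - (32 + 16*a(-3, 4)) = sqrt(2)*sqrt(1/32) - (32 + 16*(2*(-3))) = sqrt(2)*sqrt(1/32) - (32 + 16*(-6)) = sqrt(2)*(sqrt(2)/8) - (32 - 96) = 1/4 - 1*(-64) = 1/4 + 64 = 257/4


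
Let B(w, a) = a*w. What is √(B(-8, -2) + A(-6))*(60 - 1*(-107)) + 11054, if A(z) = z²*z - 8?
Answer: 11054 + 668*I*√13 ≈ 11054.0 + 2408.5*I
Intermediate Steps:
A(z) = -8 + z³ (A(z) = z³ - 8 = -8 + z³)
√(B(-8, -2) + A(-6))*(60 - 1*(-107)) + 11054 = √(-2*(-8) + (-8 + (-6)³))*(60 - 1*(-107)) + 11054 = √(16 + (-8 - 216))*(60 + 107) + 11054 = √(16 - 224)*167 + 11054 = √(-208)*167 + 11054 = (4*I*√13)*167 + 11054 = 668*I*√13 + 11054 = 11054 + 668*I*√13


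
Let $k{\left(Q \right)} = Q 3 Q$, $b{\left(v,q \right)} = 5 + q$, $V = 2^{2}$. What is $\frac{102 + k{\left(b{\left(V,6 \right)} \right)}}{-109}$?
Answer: $- \frac{465}{109} \approx -4.2661$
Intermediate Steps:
$V = 4$
$k{\left(Q \right)} = 3 Q^{2}$ ($k{\left(Q \right)} = 3 Q Q = 3 Q^{2}$)
$\frac{102 + k{\left(b{\left(V,6 \right)} \right)}}{-109} = \frac{102 + 3 \left(5 + 6\right)^{2}}{-109} = \left(102 + 3 \cdot 11^{2}\right) \left(- \frac{1}{109}\right) = \left(102 + 3 \cdot 121\right) \left(- \frac{1}{109}\right) = \left(102 + 363\right) \left(- \frac{1}{109}\right) = 465 \left(- \frac{1}{109}\right) = - \frac{465}{109}$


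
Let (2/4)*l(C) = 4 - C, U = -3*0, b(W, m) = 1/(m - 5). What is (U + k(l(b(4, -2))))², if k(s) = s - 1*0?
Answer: 3364/49 ≈ 68.653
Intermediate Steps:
b(W, m) = 1/(-5 + m)
U = 0
l(C) = 8 - 2*C (l(C) = 2*(4 - C) = 8 - 2*C)
k(s) = s (k(s) = s + 0 = s)
(U + k(l(b(4, -2))))² = (0 + (8 - 2/(-5 - 2)))² = (0 + (8 - 2/(-7)))² = (0 + (8 - 2*(-⅐)))² = (0 + (8 + 2/7))² = (0 + 58/7)² = (58/7)² = 3364/49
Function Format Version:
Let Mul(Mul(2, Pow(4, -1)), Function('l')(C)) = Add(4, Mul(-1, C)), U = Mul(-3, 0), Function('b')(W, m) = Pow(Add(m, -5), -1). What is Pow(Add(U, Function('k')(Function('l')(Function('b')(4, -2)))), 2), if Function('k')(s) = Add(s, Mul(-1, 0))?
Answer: Rational(3364, 49) ≈ 68.653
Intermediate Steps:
Function('b')(W, m) = Pow(Add(-5, m), -1)
U = 0
Function('l')(C) = Add(8, Mul(-2, C)) (Function('l')(C) = Mul(2, Add(4, Mul(-1, C))) = Add(8, Mul(-2, C)))
Function('k')(s) = s (Function('k')(s) = Add(s, 0) = s)
Pow(Add(U, Function('k')(Function('l')(Function('b')(4, -2)))), 2) = Pow(Add(0, Add(8, Mul(-2, Pow(Add(-5, -2), -1)))), 2) = Pow(Add(0, Add(8, Mul(-2, Pow(-7, -1)))), 2) = Pow(Add(0, Add(8, Mul(-2, Rational(-1, 7)))), 2) = Pow(Add(0, Add(8, Rational(2, 7))), 2) = Pow(Add(0, Rational(58, 7)), 2) = Pow(Rational(58, 7), 2) = Rational(3364, 49)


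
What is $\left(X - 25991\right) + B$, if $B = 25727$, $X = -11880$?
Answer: $-12144$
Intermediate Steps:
$\left(X - 25991\right) + B = \left(-11880 - 25991\right) + 25727 = -37871 + 25727 = -12144$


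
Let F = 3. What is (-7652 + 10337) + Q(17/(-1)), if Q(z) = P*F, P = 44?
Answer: 2817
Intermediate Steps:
Q(z) = 132 (Q(z) = 44*3 = 132)
(-7652 + 10337) + Q(17/(-1)) = (-7652 + 10337) + 132 = 2685 + 132 = 2817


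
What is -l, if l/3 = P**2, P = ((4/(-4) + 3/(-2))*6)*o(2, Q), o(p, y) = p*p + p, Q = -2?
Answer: -24300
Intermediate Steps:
o(p, y) = p + p**2 (o(p, y) = p**2 + p = p + p**2)
P = -90 (P = ((4/(-4) + 3/(-2))*6)*(2*(1 + 2)) = ((4*(-1/4) + 3*(-1/2))*6)*(2*3) = ((-1 - 3/2)*6)*6 = -5/2*6*6 = -15*6 = -90)
l = 24300 (l = 3*(-90)**2 = 3*8100 = 24300)
-l = -1*24300 = -24300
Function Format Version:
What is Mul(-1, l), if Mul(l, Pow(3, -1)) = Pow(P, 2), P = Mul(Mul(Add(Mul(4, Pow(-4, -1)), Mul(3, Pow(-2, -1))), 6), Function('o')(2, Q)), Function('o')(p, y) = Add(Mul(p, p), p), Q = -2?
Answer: -24300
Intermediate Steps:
Function('o')(p, y) = Add(p, Pow(p, 2)) (Function('o')(p, y) = Add(Pow(p, 2), p) = Add(p, Pow(p, 2)))
P = -90 (P = Mul(Mul(Add(Mul(4, Pow(-4, -1)), Mul(3, Pow(-2, -1))), 6), Mul(2, Add(1, 2))) = Mul(Mul(Add(Mul(4, Rational(-1, 4)), Mul(3, Rational(-1, 2))), 6), Mul(2, 3)) = Mul(Mul(Add(-1, Rational(-3, 2)), 6), 6) = Mul(Mul(Rational(-5, 2), 6), 6) = Mul(-15, 6) = -90)
l = 24300 (l = Mul(3, Pow(-90, 2)) = Mul(3, 8100) = 24300)
Mul(-1, l) = Mul(-1, 24300) = -24300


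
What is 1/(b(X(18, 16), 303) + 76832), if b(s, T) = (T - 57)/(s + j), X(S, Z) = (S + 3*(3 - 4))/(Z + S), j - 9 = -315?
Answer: 3463/266066428 ≈ 1.3016e-5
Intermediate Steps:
j = -306 (j = 9 - 315 = -306)
X(S, Z) = (-3 + S)/(S + Z) (X(S, Z) = (S + 3*(-1))/(S + Z) = (S - 3)/(S + Z) = (-3 + S)/(S + Z))
b(s, T) = (-57 + T)/(-306 + s) (b(s, T) = (T - 57)/(s - 306) = (-57 + T)/(-306 + s))
1/(b(X(18, 16), 303) + 76832) = 1/((-57 + 303)/(-306 + (-3 + 18)/(18 + 16)) + 76832) = 1/(246/(-306 + 15/34) + 76832) = 1/(246/(-10389/34) + 76832) = 1/(-34/10389*246 + 76832) = 1/(-2788/3463 + 76832) = 1/(266066428/3463) = 3463/266066428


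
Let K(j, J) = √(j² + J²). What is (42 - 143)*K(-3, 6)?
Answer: -303*√5 ≈ -677.53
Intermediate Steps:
K(j, J) = √(J² + j²)
(42 - 143)*K(-3, 6) = (42 - 143)*√(6² + (-3)²) = -101*√(36 + 9) = -303*√5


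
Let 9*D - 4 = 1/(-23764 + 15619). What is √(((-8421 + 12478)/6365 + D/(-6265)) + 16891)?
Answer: √2851102787697001536990557/12991837005 ≈ 129.97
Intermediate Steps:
D = 32579/73305 (D = 4/9 + 1/(9*(-23764 + 15619)) = 4/9 + (⅑)/(-8145) = 4/9 + (⅑)*(-1/8145) = 4/9 - 1/73305 = 32579/73305 ≈ 0.44443)
√(((-8421 + 12478)/6365 + D/(-6265)) + 16891) = √(((-8421 + 12478)/6365 + (32579/73305)/(-6265)) + 16891) = √((4057*(1/6365) + (32579/73305)*(-1/6265)) + 16891) = √((4057/6365 - 32579/459255825) + 16891) = √(372598703338/584632665225 + 16891) = √(9875402947018813/584632665225) = √2851102787697001536990557/12991837005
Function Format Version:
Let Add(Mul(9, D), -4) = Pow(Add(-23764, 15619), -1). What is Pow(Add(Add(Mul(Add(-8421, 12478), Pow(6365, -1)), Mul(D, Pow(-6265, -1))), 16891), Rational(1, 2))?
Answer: Mul(Rational(1, 12991837005), Pow(2851102787697001536990557, Rational(1, 2))) ≈ 129.97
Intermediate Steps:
D = Rational(32579, 73305) (D = Add(Rational(4, 9), Mul(Rational(1, 9), Pow(Add(-23764, 15619), -1))) = Add(Rational(4, 9), Mul(Rational(1, 9), Pow(-8145, -1))) = Add(Rational(4, 9), Mul(Rational(1, 9), Rational(-1, 8145))) = Add(Rational(4, 9), Rational(-1, 73305)) = Rational(32579, 73305) ≈ 0.44443)
Pow(Add(Add(Mul(Add(-8421, 12478), Pow(6365, -1)), Mul(D, Pow(-6265, -1))), 16891), Rational(1, 2)) = Pow(Add(Add(Mul(Add(-8421, 12478), Pow(6365, -1)), Mul(Rational(32579, 73305), Pow(-6265, -1))), 16891), Rational(1, 2)) = Pow(Add(Add(Mul(4057, Rational(1, 6365)), Mul(Rational(32579, 73305), Rational(-1, 6265))), 16891), Rational(1, 2)) = Pow(Add(Add(Rational(4057, 6365), Rational(-32579, 459255825)), 16891), Rational(1, 2)) = Pow(Add(Rational(372598703338, 584632665225), 16891), Rational(1, 2)) = Pow(Rational(9875402947018813, 584632665225), Rational(1, 2)) = Mul(Rational(1, 12991837005), Pow(2851102787697001536990557, Rational(1, 2)))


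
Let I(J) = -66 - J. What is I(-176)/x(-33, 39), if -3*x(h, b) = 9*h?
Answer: 10/9 ≈ 1.1111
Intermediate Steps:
x(h, b) = -3*h
I(-176)/x(-33, 39) = (-66 - 1*(-176))/((-3*(-33))) = (-66 + 176)/99 = 110*(1/99) = 10/9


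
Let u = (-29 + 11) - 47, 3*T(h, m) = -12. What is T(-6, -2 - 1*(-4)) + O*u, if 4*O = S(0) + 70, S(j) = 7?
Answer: -5021/4 ≈ -1255.3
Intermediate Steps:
T(h, m) = -4 (T(h, m) = (⅓)*(-12) = -4)
O = 77/4 (O = (7 + 70)/4 = (¼)*77 = 77/4 ≈ 19.250)
u = -65 (u = -18 - 47 = -65)
T(-6, -2 - 1*(-4)) + O*u = -4 + (77/4)*(-65) = -4 - 5005/4 = -5021/4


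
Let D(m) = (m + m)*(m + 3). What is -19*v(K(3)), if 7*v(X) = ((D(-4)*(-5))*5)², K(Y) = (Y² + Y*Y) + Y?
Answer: -760000/7 ≈ -1.0857e+5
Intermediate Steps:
D(m) = 2*m*(3 + m) (D(m) = (2*m)*(3 + m) = 2*m*(3 + m))
K(Y) = Y + 2*Y² (K(Y) = (Y² + Y²) + Y = 2*Y² + Y = Y + 2*Y²)
v(X) = 40000/7 (v(X) = (((2*(-4)*(3 - 4))*(-5))*5)²/7 = (((2*(-4)*(-1))*(-5))*5)²/7 = ((8*(-5))*5)²/7 = (-40*5)²/7 = (⅐)*(-200)² = (⅐)*40000 = 40000/7)
-19*v(K(3)) = -19*40000/7 = -760000/7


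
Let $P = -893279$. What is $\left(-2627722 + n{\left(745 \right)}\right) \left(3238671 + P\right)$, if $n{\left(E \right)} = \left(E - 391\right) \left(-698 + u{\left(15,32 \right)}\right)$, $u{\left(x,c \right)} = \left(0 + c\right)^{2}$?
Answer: $-5892370538656$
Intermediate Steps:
$u{\left(x,c \right)} = c^{2}$
$n{\left(E \right)} = -127466 + 326 E$ ($n{\left(E \right)} = \left(E - 391\right) \left(-698 + 32^{2}\right) = \left(-391 + E\right) \left(-698 + 1024\right) = \left(-391 + E\right) 326 = -127466 + 326 E$)
$\left(-2627722 + n{\left(745 \right)}\right) \left(3238671 + P\right) = \left(-2627722 + \left(-127466 + 326 \cdot 745\right)\right) \left(3238671 - 893279\right) = \left(-2627722 + \left(-127466 + 242870\right)\right) 2345392 = \left(-2627722 + 115404\right) 2345392 = \left(-2512318\right) 2345392 = -5892370538656$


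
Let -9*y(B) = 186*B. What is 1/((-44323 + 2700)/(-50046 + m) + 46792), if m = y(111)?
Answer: 52340/2449134903 ≈ 2.1371e-5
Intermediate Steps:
y(B) = -62*B/3
m = -2294 (m = -62/3*111 = -2294)
1/((-44323 + 2700)/(-50046 + m) + 46792) = 1/((-44323 + 2700)/(-50046 - 2294) + 46792) = 1/(-41623/(-52340) + 46792) = 1/(-41623*(-1/52340) + 46792) = 1/(41623/52340 + 46792) = 1/(2449134903/52340) = 52340/2449134903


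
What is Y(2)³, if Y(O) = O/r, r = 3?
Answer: 8/27 ≈ 0.29630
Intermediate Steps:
Y(O) = O/3
Y(2)³ = ((⅓)*2)³ = (⅔)³ = 8/27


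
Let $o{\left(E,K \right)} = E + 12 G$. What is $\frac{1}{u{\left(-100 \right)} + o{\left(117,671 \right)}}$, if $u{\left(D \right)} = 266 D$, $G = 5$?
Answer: $- \frac{1}{26423} \approx -3.7846 \cdot 10^{-5}$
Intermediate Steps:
$o{\left(E,K \right)} = 60 + E$ ($o{\left(E,K \right)} = E + 12 \cdot 5 = E + 60 = 60 + E$)
$\frac{1}{u{\left(-100 \right)} + o{\left(117,671 \right)}} = \frac{1}{266 \left(-100\right) + \left(60 + 117\right)} = \frac{1}{-26600 + 177} = \frac{1}{-26423} = - \frac{1}{26423}$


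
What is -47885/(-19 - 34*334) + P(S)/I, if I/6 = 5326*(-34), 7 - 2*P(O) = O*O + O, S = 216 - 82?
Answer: 20852036441/4943593200 ≈ 4.2180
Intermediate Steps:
S = 134
P(O) = 7/2 - O/2 - O²/2 (P(O) = 7/2 - (O*O + O)/2 = 7/2 - (O² + O)/2 = 7/2 - (O + O²)/2 = 7/2 + (-O/2 - O²/2) = 7/2 - O/2 - O²/2)
I = -1086504 (I = 6*(5326*(-34)) = 6*(-181084) = -1086504)
-47885/(-19 - 34*334) + P(S)/I = -47885/(-19 - 34*334) + (7/2 - ½*134 - ½*134²)/(-1086504) = -47885/(-19 - 11356) + (7/2 - 67 - ½*17956)*(-1/1086504) = -47885/(-11375) + (7/2 - 67 - 8978)*(-1/1086504) = -47885*(-1/11375) - 18083/2*(-1/1086504) = 9577/2275 + 18083/2173008 = 20852036441/4943593200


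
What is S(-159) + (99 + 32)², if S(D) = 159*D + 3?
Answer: -8117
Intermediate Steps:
S(D) = 3 + 159*D
S(-159) + (99 + 32)² = (3 + 159*(-159)) + (99 + 32)² = (3 - 25281) + 131² = -25278 + 17161 = -8117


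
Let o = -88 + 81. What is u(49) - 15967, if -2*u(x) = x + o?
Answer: -15988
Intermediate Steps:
o = -7
u(x) = 7/2 - x/2 (u(x) = -(x - 7)/2 = -(-7 + x)/2 = 7/2 - x/2)
u(49) - 15967 = (7/2 - 1/2*49) - 15967 = (7/2 - 49/2) - 15967 = -21 - 15967 = -15988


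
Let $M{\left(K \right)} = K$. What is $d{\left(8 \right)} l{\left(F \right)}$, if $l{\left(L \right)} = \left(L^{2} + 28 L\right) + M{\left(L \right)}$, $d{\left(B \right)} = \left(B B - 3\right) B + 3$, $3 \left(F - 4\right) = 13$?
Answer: $\frac{1374800}{9} \approx 1.5276 \cdot 10^{5}$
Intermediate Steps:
$F = \frac{25}{3}$ ($F = 4 + \frac{1}{3} \cdot 13 = 4 + \frac{13}{3} = \frac{25}{3} \approx 8.3333$)
$d{\left(B \right)} = 3 + B \left(-3 + B^{2}\right)$ ($d{\left(B \right)} = \left(B^{2} - 3\right) B + 3 = \left(-3 + B^{2}\right) B + 3 = B \left(-3 + B^{2}\right) + 3 = 3 + B \left(-3 + B^{2}\right)$)
$l{\left(L \right)} = L^{2} + 29 L$ ($l{\left(L \right)} = \left(L^{2} + 28 L\right) + L = L^{2} + 29 L$)
$d{\left(8 \right)} l{\left(F \right)} = \left(3 + 8^{3} - 24\right) \frac{25 \left(29 + \frac{25}{3}\right)}{3} = \left(3 + 512 - 24\right) \frac{25}{3} \cdot \frac{112}{3} = 491 \cdot \frac{2800}{9} = \frac{1374800}{9}$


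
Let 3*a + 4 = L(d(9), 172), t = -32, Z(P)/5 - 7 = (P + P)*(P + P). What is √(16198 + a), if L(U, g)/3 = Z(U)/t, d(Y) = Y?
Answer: √9299490/24 ≈ 127.06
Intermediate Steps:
Z(P) = 35 + 20*P² (Z(P) = 35 + 5*((P + P)*(P + P)) = 35 + 5*((2*P)*(2*P)) = 35 + 5*(4*P²) = 35 + 20*P²)
L(U, g) = -105/32 - 15*U²/8 (L(U, g) = 3*((35 + 20*U²)/(-32)) = 3*((35 + 20*U²)*(-1/32)) = 3*(-35/32 - 5*U²/8) = -105/32 - 15*U²/8)
a = -5093/96 (a = -4/3 + (-105/32 - 15/8*9²)/3 = -4/3 + (-105/32 - 15/8*81)/3 = -4/3 + (-105/32 - 1215/8)/3 = -4/3 + (⅓)*(-4965/32) = -4/3 - 1655/32 = -5093/96 ≈ -53.052)
√(16198 + a) = √(16198 - 5093/96) = √(1549915/96) = √9299490/24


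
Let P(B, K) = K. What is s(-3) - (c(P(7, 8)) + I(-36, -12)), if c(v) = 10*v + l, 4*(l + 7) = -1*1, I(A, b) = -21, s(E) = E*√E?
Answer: -207/4 - 3*I*√3 ≈ -51.75 - 5.1962*I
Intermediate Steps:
s(E) = E^(3/2)
l = -29/4 (l = -7 + (-1*1)/4 = -7 + (¼)*(-1) = -7 - ¼ = -29/4 ≈ -7.2500)
c(v) = -29/4 + 10*v (c(v) = 10*v - 29/4 = -29/4 + 10*v)
s(-3) - (c(P(7, 8)) + I(-36, -12)) = (-3)^(3/2) - ((-29/4 + 10*8) - 21) = -3*I*√3 - ((-29/4 + 80) - 21) = -3*I*√3 - (291/4 - 21) = -3*I*√3 - 1*207/4 = -3*I*√3 - 207/4 = -207/4 - 3*I*√3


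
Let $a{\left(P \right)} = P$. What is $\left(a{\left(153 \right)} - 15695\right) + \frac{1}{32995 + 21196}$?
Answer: $- \frac{842236521}{54191} \approx -15542.0$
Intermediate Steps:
$\left(a{\left(153 \right)} - 15695\right) + \frac{1}{32995 + 21196} = \left(153 - 15695\right) + \frac{1}{32995 + 21196} = -15542 + \frac{1}{54191} = - \frac{842236521}{54191}$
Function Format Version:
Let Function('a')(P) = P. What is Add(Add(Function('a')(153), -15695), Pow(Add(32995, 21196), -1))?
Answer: Rational(-842236521, 54191) ≈ -15542.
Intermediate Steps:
Add(Add(Function('a')(153), -15695), Pow(Add(32995, 21196), -1)) = Add(Add(153, -15695), Pow(Add(32995, 21196), -1)) = Add(-15542, Pow(54191, -1)) = Add(-15542, Rational(1, 54191)) = Rational(-842236521, 54191)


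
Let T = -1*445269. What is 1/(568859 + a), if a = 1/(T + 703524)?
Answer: 258255/146910681046 ≈ 1.7579e-6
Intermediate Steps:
T = -445269
a = 1/258255 (a = 1/(-445269 + 703524) = 1/258255 ≈ 3.8721e-6)
1/(568859 + a) = 1/(568859 + 1/258255) = 1/(146910681046/258255) = 258255/146910681046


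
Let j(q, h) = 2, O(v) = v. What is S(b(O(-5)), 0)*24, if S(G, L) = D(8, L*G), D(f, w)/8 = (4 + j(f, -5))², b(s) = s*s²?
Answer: 6912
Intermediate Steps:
b(s) = s³
D(f, w) = 288 (D(f, w) = 8*(4 + 2)² = 8*6² = 8*36 = 288)
S(G, L) = 288
S(b(O(-5)), 0)*24 = 288*24 = 6912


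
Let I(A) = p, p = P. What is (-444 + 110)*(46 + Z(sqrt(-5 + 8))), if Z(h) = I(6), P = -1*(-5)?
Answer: -17034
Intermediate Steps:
P = 5
p = 5
I(A) = 5
Z(h) = 5
(-444 + 110)*(46 + Z(sqrt(-5 + 8))) = (-444 + 110)*(46 + 5) = -334*51 = -17034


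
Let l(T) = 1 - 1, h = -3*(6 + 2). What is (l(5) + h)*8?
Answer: -192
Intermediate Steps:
h = -24 (h = -3*8 = -24)
l(T) = 0
(l(5) + h)*8 = (0 - 24)*8 = -24*8 = -192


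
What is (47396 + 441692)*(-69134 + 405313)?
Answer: 164421114752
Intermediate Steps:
(47396 + 441692)*(-69134 + 405313) = 489088*336179 = 164421114752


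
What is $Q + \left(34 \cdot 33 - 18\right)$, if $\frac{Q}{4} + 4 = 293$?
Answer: $2260$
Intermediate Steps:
$Q = 1156$ ($Q = -16 + 4 \cdot 293 = -16 + 1172 = 1156$)
$Q + \left(34 \cdot 33 - 18\right) = 1156 + \left(34 \cdot 33 - 18\right) = 1156 + \left(1122 - 18\right) = 1156 + 1104 = 2260$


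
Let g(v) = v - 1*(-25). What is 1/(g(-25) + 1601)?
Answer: 1/1601 ≈ 0.00062461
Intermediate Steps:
g(v) = 25 + v (g(v) = v + 25 = 25 + v)
1/(g(-25) + 1601) = 1/((25 - 25) + 1601) = 1/(0 + 1601) = 1/1601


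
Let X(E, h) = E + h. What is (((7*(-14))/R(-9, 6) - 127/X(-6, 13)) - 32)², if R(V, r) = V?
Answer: 6115729/3969 ≈ 1540.9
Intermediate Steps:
(((7*(-14))/R(-9, 6) - 127/X(-6, 13)) - 32)² = (((7*(-14))/(-9) - 127/(-6 + 13)) - 32)² = ((-98*(-⅑) - 127/7) - 32)² = ((98/9 - 127*⅐) - 32)² = ((98/9 - 127/7) - 32)² = (-457/63 - 32)² = (-2473/63)² = 6115729/3969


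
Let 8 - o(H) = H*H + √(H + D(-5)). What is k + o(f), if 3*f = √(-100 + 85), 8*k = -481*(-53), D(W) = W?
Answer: 76711/24 - √(-45 + 3*I*√15)/3 ≈ 3196.0 - 2.2543*I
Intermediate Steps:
k = 25493/8 (k = (-481*(-53))/8 = (⅛)*25493 = 25493/8 ≈ 3186.6)
f = I*√15/3 (f = √(-100 + 85)/3 = √(-15)/3 = (I*√15)/3 = I*√15/3 ≈ 1.291*I)
o(H) = 8 - H² - √(-5 + H) (o(H) = 8 - (H*H + √(H - 5)) = 8 - (H² + √(-5 + H)) = 8 + (-H² - √(-5 + H)) = 8 - H² - √(-5 + H))
k + o(f) = 25493/8 + (8 - (I*√15/3)² - √(-5 + I*√15/3)) = 25493/8 + (8 - 1*(-5/3) - √(-5 + I*√15/3)) = 25493/8 + (8 + 5/3 - √(-5 + I*√15/3)) = 25493/8 + (29/3 - √(-5 + I*√15/3)) = 76711/24 - √(-5 + I*√15/3)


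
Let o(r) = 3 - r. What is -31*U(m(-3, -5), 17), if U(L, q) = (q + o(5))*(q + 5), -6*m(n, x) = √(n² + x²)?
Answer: -10230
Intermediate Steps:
m(n, x) = -√(n² + x²)/6
U(L, q) = (-2 + q)*(5 + q) (U(L, q) = (q + (3 - 1*5))*(q + 5) = (q + (3 - 5))*(5 + q) = (q - 2)*(5 + q) = (-2 + q)*(5 + q))
-31*U(m(-3, -5), 17) = -31*(-10 + 17² + 3*17) = -31*(-10 + 289 + 51) = -31*330 = -10230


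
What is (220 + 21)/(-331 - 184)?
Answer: -241/515 ≈ -0.46796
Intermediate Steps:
(220 + 21)/(-331 - 184) = 241/(-515) = 241*(-1/515) = -241/515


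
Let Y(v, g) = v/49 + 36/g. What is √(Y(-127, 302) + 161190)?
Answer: √180086603765/1057 ≈ 401.48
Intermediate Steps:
Y(v, g) = 36/g + v/49 (Y(v, g) = v*(1/49) + 36/g = v/49 + 36/g = 36/g + v/49)
√(Y(-127, 302) + 161190) = √((36/302 + (1/49)*(-127)) + 161190) = √((36*(1/302) - 127/49) + 161190) = √((18/151 - 127/49) + 161190) = √(-18295/7399 + 161190) = √(1192626515/7399) = √180086603765/1057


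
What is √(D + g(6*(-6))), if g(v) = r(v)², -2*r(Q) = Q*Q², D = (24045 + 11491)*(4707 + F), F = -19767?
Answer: 8*√140991 ≈ 3003.9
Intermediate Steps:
D = -535172160 (D = (24045 + 11491)*(4707 - 19767) = 35536*(-15060) = -535172160)
r(Q) = -Q³/2 (r(Q) = -Q*Q²/2 = -Q³/2)
g(v) = v⁶/4 (g(v) = (-v³/2)² = v⁶/4)
√(D + g(6*(-6))) = √(-535172160 + (6*(-6))⁶/4) = √(-535172160 + (¼)*(-36)⁶) = √(-535172160 + (¼)*2176782336) = √(-535172160 + 544195584) = √9023424 = 8*√140991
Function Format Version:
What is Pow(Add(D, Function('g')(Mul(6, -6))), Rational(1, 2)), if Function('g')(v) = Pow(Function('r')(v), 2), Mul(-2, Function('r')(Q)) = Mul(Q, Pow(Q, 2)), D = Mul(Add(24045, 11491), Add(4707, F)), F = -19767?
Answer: Mul(8, Pow(140991, Rational(1, 2))) ≈ 3003.9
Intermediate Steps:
D = -535172160 (D = Mul(Add(24045, 11491), Add(4707, -19767)) = Mul(35536, -15060) = -535172160)
Function('r')(Q) = Mul(Rational(-1, 2), Pow(Q, 3)) (Function('r')(Q) = Mul(Rational(-1, 2), Mul(Q, Pow(Q, 2))) = Mul(Rational(-1, 2), Pow(Q, 3)))
Function('g')(v) = Mul(Rational(1, 4), Pow(v, 6)) (Function('g')(v) = Pow(Mul(Rational(-1, 2), Pow(v, 3)), 2) = Mul(Rational(1, 4), Pow(v, 6)))
Pow(Add(D, Function('g')(Mul(6, -6))), Rational(1, 2)) = Pow(Add(-535172160, Mul(Rational(1, 4), Pow(Mul(6, -6), 6))), Rational(1, 2)) = Pow(Add(-535172160, Mul(Rational(1, 4), Pow(-36, 6))), Rational(1, 2)) = Pow(Add(-535172160, Mul(Rational(1, 4), 2176782336)), Rational(1, 2)) = Pow(Add(-535172160, 544195584), Rational(1, 2)) = Pow(9023424, Rational(1, 2)) = Mul(8, Pow(140991, Rational(1, 2)))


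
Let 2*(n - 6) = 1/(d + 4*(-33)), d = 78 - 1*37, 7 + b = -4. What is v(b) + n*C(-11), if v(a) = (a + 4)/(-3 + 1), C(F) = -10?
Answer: -10273/182 ≈ -56.445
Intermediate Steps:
b = -11 (b = -7 - 4 = -11)
d = 41 (d = 78 - 37 = 41)
v(a) = -2 - a/2 (v(a) = (4 + a)/(-2) = (4 + a)*(-½) = -2 - a/2)
n = 1091/182 (n = 6 + 1/(2*(41 + 4*(-33))) = 6 + 1/(2*(41 - 132)) = 6 + (½)/(-91) = 6 + (½)*(-1/91) = 6 - 1/182 = 1091/182 ≈ 5.9945)
v(b) + n*C(-11) = (-2 - ½*(-11)) + (1091/182)*(-10) = (-2 + 11/2) - 5455/91 = 7/2 - 5455/91 = -10273/182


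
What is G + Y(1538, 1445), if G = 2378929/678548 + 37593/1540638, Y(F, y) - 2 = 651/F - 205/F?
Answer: 259944310673501/44661675836492 ≈ 5.8203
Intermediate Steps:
Y(F, y) = 2 + 446/F (Y(F, y) = 2 + (651/F - 205/F) = 2 + 446/F)
G = 205032059537/58077601868 (G = 2378929*(1/678548) + 37593*(1/1540638) = 2378929/678548 + 4177/171182 = 205032059537/58077601868 ≈ 3.5303)
G + Y(1538, 1445) = 205032059537/58077601868 + (2 + 446/1538) = 205032059537/58077601868 + (2 + 446*(1/1538)) = 205032059537/58077601868 + (2 + 223/769) = 205032059537/58077601868 + 1761/769 = 259944310673501/44661675836492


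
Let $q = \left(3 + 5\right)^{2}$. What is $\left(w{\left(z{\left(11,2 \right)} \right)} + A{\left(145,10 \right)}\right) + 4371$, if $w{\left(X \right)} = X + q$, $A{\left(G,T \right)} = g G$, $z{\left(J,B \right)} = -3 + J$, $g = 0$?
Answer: $4443$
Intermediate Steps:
$A{\left(G,T \right)} = 0$ ($A{\left(G,T \right)} = 0 G = 0$)
$q = 64$ ($q = 8^{2} = 64$)
$w{\left(X \right)} = 64 + X$ ($w{\left(X \right)} = X + 64 = 64 + X$)
$\left(w{\left(z{\left(11,2 \right)} \right)} + A{\left(145,10 \right)}\right) + 4371 = \left(\left(64 + \left(-3 + 11\right)\right) + 0\right) + 4371 = \left(\left(64 + 8\right) + 0\right) + 4371 = \left(72 + 0\right) + 4371 = 72 + 4371 = 4443$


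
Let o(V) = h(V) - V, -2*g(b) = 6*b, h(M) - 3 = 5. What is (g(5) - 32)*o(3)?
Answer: -235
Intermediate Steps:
h(M) = 8 (h(M) = 3 + 5 = 8)
g(b) = -3*b
o(V) = 8 - V
(g(5) - 32)*o(3) = (-3*5 - 32)*(8 - 1*3) = (-15 - 32)*(8 - 3) = -47*5 = -235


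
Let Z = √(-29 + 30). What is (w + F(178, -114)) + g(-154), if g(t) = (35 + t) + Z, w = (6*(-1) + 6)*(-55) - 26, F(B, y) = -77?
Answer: -221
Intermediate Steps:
Z = 1 (Z = √1 = 1)
w = -26 (w = (-6 + 6)*(-55) - 26 = 0*(-55) - 26 = 0 - 26 = -26)
g(t) = 36 + t (g(t) = (35 + t) + 1 = 36 + t)
(w + F(178, -114)) + g(-154) = (-26 - 77) + (36 - 154) = -103 - 118 = -221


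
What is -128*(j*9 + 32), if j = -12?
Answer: 9728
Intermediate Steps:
-128*(j*9 + 32) = -128*(-12*9 + 32) = -128*(-108 + 32) = -128*(-76) = 9728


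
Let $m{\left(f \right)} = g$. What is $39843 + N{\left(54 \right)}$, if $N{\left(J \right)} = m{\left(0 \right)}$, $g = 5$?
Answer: $39848$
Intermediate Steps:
$m{\left(f \right)} = 5$
$N{\left(J \right)} = 5$
$39843 + N{\left(54 \right)} = 39843 + 5 = 39848$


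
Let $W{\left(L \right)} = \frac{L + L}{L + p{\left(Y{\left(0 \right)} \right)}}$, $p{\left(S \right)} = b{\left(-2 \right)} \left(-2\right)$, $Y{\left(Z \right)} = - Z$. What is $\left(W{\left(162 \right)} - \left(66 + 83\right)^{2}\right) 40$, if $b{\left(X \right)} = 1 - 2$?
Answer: $- \frac{36406400}{41} \approx -8.8796 \cdot 10^{5}$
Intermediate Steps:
$b{\left(X \right)} = -1$ ($b{\left(X \right)} = 1 - 2 = -1$)
$p{\left(S \right)} = 2$ ($p{\left(S \right)} = \left(-1\right) \left(-2\right) = 2$)
$W{\left(L \right)} = \frac{2 L}{2 + L}$ ($W{\left(L \right)} = \frac{L + L}{L + 2} = \frac{2 L}{2 + L}$)
$\left(W{\left(162 \right)} - \left(66 + 83\right)^{2}\right) 40 = \left(2 \cdot 162 \frac{1}{2 + 162} - \left(66 + 83\right)^{2}\right) 40 = \left(2 \cdot 162 \cdot \frac{1}{164} - 149^{2}\right) 40 = \left(2 \cdot 162 \cdot \frac{1}{164} - 22201\right) 40 = \left(\frac{81}{41} - 22201\right) 40 = \left(- \frac{910160}{41}\right) 40 = - \frac{36406400}{41}$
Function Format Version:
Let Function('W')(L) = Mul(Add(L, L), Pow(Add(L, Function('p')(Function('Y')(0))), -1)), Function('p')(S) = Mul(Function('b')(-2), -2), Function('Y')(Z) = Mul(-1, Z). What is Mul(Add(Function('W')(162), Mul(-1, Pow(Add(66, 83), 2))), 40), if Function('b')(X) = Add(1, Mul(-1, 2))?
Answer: Rational(-36406400, 41) ≈ -8.8796e+5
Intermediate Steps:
Function('b')(X) = -1 (Function('b')(X) = Add(1, -2) = -1)
Function('p')(S) = 2 (Function('p')(S) = Mul(-1, -2) = 2)
Function('W')(L) = Mul(2, L, Pow(Add(2, L), -1)) (Function('W')(L) = Mul(Add(L, L), Pow(Add(L, 2), -1)) = Mul(Mul(2, L), Pow(Add(2, L), -1)) = Mul(2, L, Pow(Add(2, L), -1)))
Mul(Add(Function('W')(162), Mul(-1, Pow(Add(66, 83), 2))), 40) = Mul(Add(Mul(2, 162, Pow(Add(2, 162), -1)), Mul(-1, Pow(Add(66, 83), 2))), 40) = Mul(Add(Mul(2, 162, Pow(164, -1)), Mul(-1, Pow(149, 2))), 40) = Mul(Add(Mul(2, 162, Rational(1, 164)), Mul(-1, 22201)), 40) = Mul(Add(Rational(81, 41), -22201), 40) = Mul(Rational(-910160, 41), 40) = Rational(-36406400, 41)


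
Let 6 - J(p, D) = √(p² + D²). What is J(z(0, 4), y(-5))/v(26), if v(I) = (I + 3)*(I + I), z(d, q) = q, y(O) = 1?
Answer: 3/754 - √17/1508 ≈ 0.0012446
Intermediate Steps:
v(I) = 2*I*(3 + I) (v(I) = (3 + I)*(2*I) = 2*I*(3 + I))
J(p, D) = 6 - √(D² + p²) (J(p, D) = 6 - √(p² + D²) = 6 - √(D² + p²))
J(z(0, 4), y(-5))/v(26) = (6 - √(1² + 4²))/((2*26*(3 + 26))) = (6 - √(1 + 16))/((2*26*29)) = (6 - √17)/1508 = (6 - √17)*(1/1508) = 3/754 - √17/1508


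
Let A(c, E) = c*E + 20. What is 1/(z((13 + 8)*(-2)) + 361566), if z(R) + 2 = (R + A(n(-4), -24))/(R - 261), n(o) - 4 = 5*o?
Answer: 303/109553530 ≈ 2.7658e-6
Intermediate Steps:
n(o) = 4 + 5*o
A(c, E) = 20 + E*c (A(c, E) = E*c + 20 = 20 + E*c)
z(R) = -2 + (404 + R)/(-261 + R) (z(R) = -2 + (R + (20 - 24*(4 + 5*(-4))))/(R - 261) = -2 + (R + (20 - 24*(4 - 20)))/(-261 + R) = -2 + (R + (20 - 24*(-16)))/(-261 + R) = -2 + (R + (20 + 384))/(-261 + R) = -2 + (R + 404)/(-261 + R) = -2 + (404 + R)/(-261 + R))
1/(z((13 + 8)*(-2)) + 361566) = 1/((926 - (13 + 8)*(-2))/(-261 + (13 + 8)*(-2)) + 361566) = 1/((926 - 21*(-2))/(-261 + 21*(-2)) + 361566) = 1/((926 - 1*(-42))/(-261 - 42) + 361566) = 1/((926 + 42)/(-303) + 361566) = 1/(-1/303*968 + 361566) = 1/(-968/303 + 361566) = 1/(109553530/303) = 303/109553530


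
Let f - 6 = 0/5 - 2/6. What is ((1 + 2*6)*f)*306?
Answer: 22542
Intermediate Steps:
f = 17/3 (f = 6 + (0/5 - 2/6) = 6 + (0*(⅕) - 2*⅙) = 6 + (0 - ⅓) = 6 - ⅓ = 17/3 ≈ 5.6667)
((1 + 2*6)*f)*306 = ((1 + 2*6)*(17/3))*306 = ((1 + 12)*(17/3))*306 = (13*(17/3))*306 = (221/3)*306 = 22542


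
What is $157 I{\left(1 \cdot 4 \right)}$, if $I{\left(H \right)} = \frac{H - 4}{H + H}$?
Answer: $0$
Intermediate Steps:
$I{\left(H \right)} = \frac{-4 + H}{2 H}$
$157 I{\left(1 \cdot 4 \right)} = 157 \frac{-4 + 1 \cdot 4}{2 \cdot 1 \cdot 4} = 157 \frac{-4 + 4}{2 \cdot 4} = 157 \cdot \frac{1}{2} \cdot \frac{1}{4} \cdot 0 = 157 \cdot 0 = 0$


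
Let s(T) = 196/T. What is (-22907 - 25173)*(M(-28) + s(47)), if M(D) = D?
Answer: 53849600/47 ≈ 1.1457e+6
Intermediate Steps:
(-22907 - 25173)*(M(-28) + s(47)) = (-22907 - 25173)*(-28 + 196/47) = -48080*(-28 + 196*(1/47)) = -48080*(-28 + 196/47) = -48080*(-1120/47) = 53849600/47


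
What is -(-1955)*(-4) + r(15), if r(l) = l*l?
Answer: -7595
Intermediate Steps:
r(l) = l²
-(-1955)*(-4) + r(15) = -(-1955)*(-4) + 15² = -85*92 + 225 = -7820 + 225 = -7595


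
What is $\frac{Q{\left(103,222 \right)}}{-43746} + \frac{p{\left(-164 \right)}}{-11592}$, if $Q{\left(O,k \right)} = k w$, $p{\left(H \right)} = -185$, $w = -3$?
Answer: $\frac{114589}{3674664} \approx 0.031184$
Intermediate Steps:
$Q{\left(O,k \right)} = - 3 k$ ($Q{\left(O,k \right)} = k \left(-3\right) = - 3 k$)
$\frac{Q{\left(103,222 \right)}}{-43746} + \frac{p{\left(-164 \right)}}{-11592} = \frac{\left(-3\right) 222}{-43746} - \frac{185}{-11592} = \left(-666\right) \left(- \frac{1}{43746}\right) - - \frac{185}{11592} = \frac{111}{7291} + \frac{185}{11592} = \frac{114589}{3674664}$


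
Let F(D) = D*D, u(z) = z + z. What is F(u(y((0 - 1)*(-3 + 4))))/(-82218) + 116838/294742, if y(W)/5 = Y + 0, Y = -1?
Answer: 2394178121/6058274439 ≈ 0.39519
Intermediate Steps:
y(W) = -5 (y(W) = 5*(-1 + 0) = 5*(-1) = -5)
u(z) = 2*z
F(D) = D²
F(u(y((0 - 1)*(-3 + 4))))/(-82218) + 116838/294742 = (2*(-5))²/(-82218) + 116838/294742 = (-10)²*(-1/82218) + 116838*(1/294742) = 100*(-1/82218) + 58419/147371 = -50/41109 + 58419/147371 = 2394178121/6058274439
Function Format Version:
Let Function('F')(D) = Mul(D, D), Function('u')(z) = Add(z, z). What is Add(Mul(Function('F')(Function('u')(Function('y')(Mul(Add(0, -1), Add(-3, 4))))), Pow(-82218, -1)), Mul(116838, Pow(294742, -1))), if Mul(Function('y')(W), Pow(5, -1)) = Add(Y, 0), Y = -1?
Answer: Rational(2394178121, 6058274439) ≈ 0.39519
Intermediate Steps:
Function('y')(W) = -5 (Function('y')(W) = Mul(5, Add(-1, 0)) = Mul(5, -1) = -5)
Function('u')(z) = Mul(2, z)
Function('F')(D) = Pow(D, 2)
Add(Mul(Function('F')(Function('u')(Function('y')(Mul(Add(0, -1), Add(-3, 4))))), Pow(-82218, -1)), Mul(116838, Pow(294742, -1))) = Add(Mul(Pow(Mul(2, -5), 2), Pow(-82218, -1)), Mul(116838, Pow(294742, -1))) = Add(Mul(Pow(-10, 2), Rational(-1, 82218)), Mul(116838, Rational(1, 294742))) = Add(Mul(100, Rational(-1, 82218)), Rational(58419, 147371)) = Add(Rational(-50, 41109), Rational(58419, 147371)) = Rational(2394178121, 6058274439)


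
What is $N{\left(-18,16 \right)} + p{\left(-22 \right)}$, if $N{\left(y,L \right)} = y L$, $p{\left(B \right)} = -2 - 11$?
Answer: $-301$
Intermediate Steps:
$p{\left(B \right)} = -13$ ($p{\left(B \right)} = -2 - 11 = -13$)
$N{\left(y,L \right)} = L y$
$N{\left(-18,16 \right)} + p{\left(-22 \right)} = 16 \left(-18\right) - 13 = -288 - 13 = -301$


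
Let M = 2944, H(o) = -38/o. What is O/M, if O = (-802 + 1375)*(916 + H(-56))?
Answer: 14707191/82432 ≈ 178.42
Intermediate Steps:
O = 14707191/28 (O = (-802 + 1375)*(916 - 38/(-56)) = 573*(916 - 38*(-1/56)) = 573*(916 + 19/28) = 573*(25667/28) = 14707191/28 ≈ 5.2526e+5)
O/M = (14707191/28)/2944 = (14707191/28)*(1/2944) = 14707191/82432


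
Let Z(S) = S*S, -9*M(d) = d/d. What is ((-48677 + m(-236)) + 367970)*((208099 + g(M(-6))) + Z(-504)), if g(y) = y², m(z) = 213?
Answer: 3986510016632/27 ≈ 1.4765e+11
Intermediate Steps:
M(d) = -⅑ (M(d) = -d/(9*d) = -⅑*1 = -⅑)
Z(S) = S²
((-48677 + m(-236)) + 367970)*((208099 + g(M(-6))) + Z(-504)) = ((-48677 + 213) + 367970)*((208099 + (-⅑)²) + (-504)²) = (-48464 + 367970)*((208099 + 1/81) + 254016) = 319506*(16856020/81 + 254016) = 319506*(37431316/81) = 3986510016632/27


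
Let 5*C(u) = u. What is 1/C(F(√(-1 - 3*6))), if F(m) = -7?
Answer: -5/7 ≈ -0.71429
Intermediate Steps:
C(u) = u/5
1/C(F(√(-1 - 3*6))) = 1/((⅕)*(-7)) = 1/(-7/5) = -5/7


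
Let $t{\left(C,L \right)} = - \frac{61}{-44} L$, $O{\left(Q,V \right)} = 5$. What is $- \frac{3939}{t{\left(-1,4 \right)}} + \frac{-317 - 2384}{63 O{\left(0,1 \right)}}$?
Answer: $- \frac{13813396}{19215} \approx -718.89$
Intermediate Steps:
$t{\left(C,L \right)} = \frac{61 L}{44}$ ($t{\left(C,L \right)} = \left(-61\right) \left(- \frac{1}{44}\right) L = \frac{61 L}{44}$)
$- \frac{3939}{t{\left(-1,4 \right)}} + \frac{-317 - 2384}{63 O{\left(0,1 \right)}} = - \frac{3939}{\frac{61}{44} \cdot 4} + \frac{-317 - 2384}{63 \cdot 5} = - \frac{3939}{\frac{61}{11}} - \frac{2701}{315} = \left(-3939\right) \frac{11}{61} - \frac{2701}{315} = - \frac{43329}{61} - \frac{2701}{315} = - \frac{13813396}{19215}$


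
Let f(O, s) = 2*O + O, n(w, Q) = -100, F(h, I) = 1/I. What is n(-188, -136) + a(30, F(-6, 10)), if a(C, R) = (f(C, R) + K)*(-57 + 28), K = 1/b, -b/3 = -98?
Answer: -796769/294 ≈ -2710.1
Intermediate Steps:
b = 294 (b = -3*(-98) = 294)
K = 1/294 ≈ 0.0034014
f(O, s) = 3*O
a(C, R) = -29/294 - 87*C (a(C, R) = (3*C + 1/294)*(-57 + 28) = (1/294 + 3*C)*(-29) = -29/294 - 87*C)
n(-188, -136) + a(30, F(-6, 10)) = -100 + (-29/294 - 87*30) = -100 + (-29/294 - 2610) = -100 - 767369/294 = -796769/294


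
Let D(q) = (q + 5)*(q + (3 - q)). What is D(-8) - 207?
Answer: -216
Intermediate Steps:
D(q) = 15 + 3*q (D(q) = (5 + q)*3 = 15 + 3*q)
D(-8) - 207 = (15 + 3*(-8)) - 207 = (15 - 24) - 207 = -9 - 207 = -216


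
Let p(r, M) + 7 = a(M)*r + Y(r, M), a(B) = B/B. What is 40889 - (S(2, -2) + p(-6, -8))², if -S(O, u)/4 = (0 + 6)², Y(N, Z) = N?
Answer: 14320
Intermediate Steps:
S(O, u) = -144 (S(O, u) = -4*(0 + 6)² = -4*6² = -4*36 = -144)
a(B) = 1
p(r, M) = -7 + 2*r (p(r, M) = -7 + (1*r + r) = -7 + (r + r) = -7 + 2*r)
40889 - (S(2, -2) + p(-6, -8))² = 40889 - (-144 + (-7 + 2*(-6)))² = 40889 - (-144 + (-7 - 12))² = 40889 - (-144 - 19)² = 40889 - 1*(-163)² = 40889 - 1*26569 = 40889 - 26569 = 14320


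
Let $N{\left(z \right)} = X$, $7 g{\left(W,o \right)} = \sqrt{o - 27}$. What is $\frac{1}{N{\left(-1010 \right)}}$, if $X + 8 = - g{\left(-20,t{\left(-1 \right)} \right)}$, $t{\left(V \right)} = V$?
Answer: $- \frac{14}{113} + \frac{i \sqrt{7}}{226} \approx -0.12389 + 0.011707 i$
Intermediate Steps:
$g{\left(W,o \right)} = \frac{\sqrt{-27 + o}}{7}$ ($g{\left(W,o \right)} = \frac{\sqrt{o - 27}}{7} = \frac{\sqrt{-27 + o}}{7}$)
$X = -8 - \frac{2 i \sqrt{7}}{7}$ ($X = -8 - \frac{\sqrt{-27 - 1}}{7} = -8 - \frac{\sqrt{-28}}{7} = -8 - \frac{2 i \sqrt{7}}{7} \approx -8.0 - 0.75593 i$)
$N{\left(z \right)} = -8 - \frac{2 i \sqrt{7}}{7}$
$\frac{1}{N{\left(-1010 \right)}} = \frac{1}{-8 - \frac{2 i \sqrt{7}}{7}}$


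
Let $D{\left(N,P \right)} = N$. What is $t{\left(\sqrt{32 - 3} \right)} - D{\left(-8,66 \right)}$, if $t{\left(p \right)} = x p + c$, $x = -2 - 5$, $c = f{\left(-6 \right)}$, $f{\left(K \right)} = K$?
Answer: $2 - 7 \sqrt{29} \approx -35.696$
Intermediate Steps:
$c = -6$
$x = -7$ ($x = -2 - 5 = -7$)
$t{\left(p \right)} = -6 - 7 p$ ($t{\left(p \right)} = - 7 p - 6 = -6 - 7 p$)
$t{\left(\sqrt{32 - 3} \right)} - D{\left(-8,66 \right)} = \left(-6 - 7 \sqrt{32 - 3}\right) - -8 = \left(-6 - 7 \sqrt{29}\right) + 8 = 2 - 7 \sqrt{29}$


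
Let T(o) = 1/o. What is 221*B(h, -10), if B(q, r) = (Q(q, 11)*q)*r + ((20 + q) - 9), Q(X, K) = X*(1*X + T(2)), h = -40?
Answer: 139665591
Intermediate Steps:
T(o) = 1/o
Q(X, K) = X*(½ + X) (Q(X, K) = X*(1*X + 1/2) = X*(X + ½) = X*(½ + X))
B(q, r) = 11 + q + r*q²*(½ + q) (B(q, r) = ((q*(½ + q))*q)*r + ((20 + q) - 9) = (q²*(½ + q))*r + (11 + q) = r*q²*(½ + q) + (11 + q) = 11 + q + r*q²*(½ + q))
221*B(h, -10) = 221*(11 - 40 - 10*(-40)³ + (½)*(-10)*(-40)²) = 221*(11 - 40 - 10*(-64000) + (½)*(-10)*1600) = 221*(11 - 40 + 640000 - 8000) = 221*631971 = 139665591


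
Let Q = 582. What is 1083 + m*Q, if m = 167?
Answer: 98277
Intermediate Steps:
1083 + m*Q = 1083 + 167*582 = 1083 + 97194 = 98277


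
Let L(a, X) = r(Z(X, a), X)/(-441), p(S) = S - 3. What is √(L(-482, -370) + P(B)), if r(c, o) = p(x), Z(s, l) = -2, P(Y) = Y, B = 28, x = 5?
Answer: √12346/21 ≈ 5.2911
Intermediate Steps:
p(S) = -3 + S
r(c, o) = 2 (r(c, o) = -3 + 5 = 2)
L(a, X) = -2/441 (L(a, X) = 2/(-441) = 2*(-1/441) = -2/441)
√(L(-482, -370) + P(B)) = √(-2/441 + 28) = √(12346/441) = √12346/21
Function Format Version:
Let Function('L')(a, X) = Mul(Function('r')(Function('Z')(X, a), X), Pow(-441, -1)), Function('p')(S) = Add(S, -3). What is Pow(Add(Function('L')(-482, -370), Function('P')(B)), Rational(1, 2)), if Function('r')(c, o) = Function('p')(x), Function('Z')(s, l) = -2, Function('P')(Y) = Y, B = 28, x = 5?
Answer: Mul(Rational(1, 21), Pow(12346, Rational(1, 2))) ≈ 5.2911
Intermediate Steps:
Function('p')(S) = Add(-3, S)
Function('r')(c, o) = 2 (Function('r')(c, o) = Add(-3, 5) = 2)
Function('L')(a, X) = Rational(-2, 441) (Function('L')(a, X) = Mul(2, Pow(-441, -1)) = Mul(2, Rational(-1, 441)) = Rational(-2, 441))
Pow(Add(Function('L')(-482, -370), Function('P')(B)), Rational(1, 2)) = Pow(Add(Rational(-2, 441), 28), Rational(1, 2)) = Pow(Rational(12346, 441), Rational(1, 2)) = Mul(Rational(1, 21), Pow(12346, Rational(1, 2)))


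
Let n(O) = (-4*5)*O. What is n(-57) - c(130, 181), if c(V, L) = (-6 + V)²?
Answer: -14236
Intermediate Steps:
n(O) = -20*O
n(-57) - c(130, 181) = -20*(-57) - (-6 + 130)² = 1140 - 1*124² = 1140 - 1*15376 = 1140 - 15376 = -14236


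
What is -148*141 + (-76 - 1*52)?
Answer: -20996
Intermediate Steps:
-148*141 + (-76 - 1*52) = -20868 + (-76 - 52) = -20868 - 128 = -20996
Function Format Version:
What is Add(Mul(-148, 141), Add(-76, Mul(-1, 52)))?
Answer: -20996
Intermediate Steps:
Add(Mul(-148, 141), Add(-76, Mul(-1, 52))) = Add(-20868, Add(-76, -52)) = Add(-20868, -128) = -20996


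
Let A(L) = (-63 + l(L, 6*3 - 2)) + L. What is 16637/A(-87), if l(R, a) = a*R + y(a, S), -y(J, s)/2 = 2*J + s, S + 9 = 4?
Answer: -16637/1596 ≈ -10.424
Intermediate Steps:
S = -5 (S = -9 + 4 = -5)
y(J, s) = -4*J - 2*s (y(J, s) = -2*(2*J + s) = -2*(s + 2*J) = -4*J - 2*s)
l(R, a) = 10 - 4*a + R*a (l(R, a) = a*R + (-4*a - 2*(-5)) = R*a + (-4*a + 10) = R*a + (10 - 4*a) = 10 - 4*a + R*a)
A(L) = -117 + 17*L (A(L) = (-63 + (10 - 4*(6*3 - 2) + L*(6*3 - 2))) + L = (-63 + (10 - 4*(18 - 2) + L*(18 - 2))) + L = (-63 + (10 - 4*16 + L*16)) + L = (-63 + (10 - 64 + 16*L)) + L = (-63 + (-54 + 16*L)) + L = (-117 + 16*L) + L = -117 + 17*L)
16637/A(-87) = 16637/(-117 + 17*(-87)) = 16637/(-117 - 1479) = 16637/(-1596) = 16637*(-1/1596) = -16637/1596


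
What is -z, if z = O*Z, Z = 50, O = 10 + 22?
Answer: -1600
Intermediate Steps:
O = 32
z = 1600 (z = 32*50 = 1600)
-z = -1*1600 = -1600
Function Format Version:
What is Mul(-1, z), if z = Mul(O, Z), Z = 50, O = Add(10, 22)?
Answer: -1600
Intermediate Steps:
O = 32
z = 1600 (z = Mul(32, 50) = 1600)
Mul(-1, z) = Mul(-1, 1600) = -1600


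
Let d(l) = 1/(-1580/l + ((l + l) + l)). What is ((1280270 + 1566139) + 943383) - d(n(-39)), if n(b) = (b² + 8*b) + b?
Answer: 1555755093387/410512 ≈ 3.7898e+6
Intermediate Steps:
n(b) = b² + 9*b
d(l) = 1/(-1580/l + 3*l) (d(l) = 1/(-1580/l + (2*l + l)) = 1/(-1580/l + 3*l))
((1280270 + 1566139) + 943383) - d(n(-39)) = ((1280270 + 1566139) + 943383) - (-39*(9 - 39))/(-1580 + 3*(-39*(9 - 39))²) = (2846409 + 943383) - (-39*(-30))/(-1580 + 3*(-39*(-30))²) = 3789792 - 1170/(-1580 + 3*1170²) = 3789792 - 1170/(-1580 + 3*1368900) = 3789792 - 1170/(-1580 + 4106700) = 3789792 - 1170/4105120 = 3789792 - 1*117/410512 = 3789792 - 117/410512 = 1555755093387/410512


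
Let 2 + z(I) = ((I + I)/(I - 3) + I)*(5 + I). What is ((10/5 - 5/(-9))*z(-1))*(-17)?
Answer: 1564/9 ≈ 173.78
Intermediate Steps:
z(I) = -2 + (5 + I)*(I + 2*I/(-3 + I)) (z(I) = -2 + ((I + I)/(I - 3) + I)*(5 + I) = -2 + ((2*I)/(-3 + I) + I)*(5 + I) = -2 + (2*I/(-3 + I) + I)*(5 + I) = -2 + (I + 2*I/(-3 + I))*(5 + I) = -2 + (5 + I)*(I + 2*I/(-3 + I)))
((10/5 - 5/(-9))*z(-1))*(-17) = ((10/5 - 5/(-9))*((6 + (-1)**3 - 7*(-1) + 4*(-1)**2)/(-3 - 1)))*(-17) = ((10*(1/5) - 5*(-1/9))*((6 - 1 + 7 + 4*1)/(-4)))*(-17) = ((2 + 5/9)*(-(6 - 1 + 7 + 4)/4))*(-17) = (23*(-1/4*16)/9)*(-17) = ((23/9)*(-4))*(-17) = -92/9*(-17) = 1564/9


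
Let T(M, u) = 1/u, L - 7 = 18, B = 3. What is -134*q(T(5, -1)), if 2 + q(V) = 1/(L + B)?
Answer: 3685/14 ≈ 263.21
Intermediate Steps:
L = 25 (L = 7 + 18 = 25)
T(M, u) = 1/u
q(V) = -55/28 (q(V) = -2 + 1/(25 + 3) = -2 + 1/28 = -55/28)
-134*q(T(5, -1)) = -134*(-55/28) = 3685/14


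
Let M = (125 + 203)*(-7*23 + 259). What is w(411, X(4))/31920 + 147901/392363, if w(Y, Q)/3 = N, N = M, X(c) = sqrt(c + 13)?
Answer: 126658776/37274485 ≈ 3.3980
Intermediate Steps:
X(c) = sqrt(13 + c)
M = 32144 (M = 328*(-161 + 259) = 328*98 = 32144)
N = 32144
w(Y, Q) = 96432 (w(Y, Q) = 3*32144 = 96432)
w(411, X(4))/31920 + 147901/392363 = 96432/31920 + 147901/392363 = 96432*(1/31920) + 147901*(1/392363) = 287/95 + 147901/392363 = 126658776/37274485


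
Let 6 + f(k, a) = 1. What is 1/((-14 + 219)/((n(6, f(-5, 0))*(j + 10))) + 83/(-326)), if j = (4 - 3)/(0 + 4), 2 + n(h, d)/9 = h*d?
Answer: -11736/3803 ≈ -3.0860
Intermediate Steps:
f(k, a) = -5 (f(k, a) = -6 + 1 = -5)
n(h, d) = -18 + 9*d*h (n(h, d) = -18 + 9*(h*d) = -18 + 9*(d*h) = -18 + 9*d*h)
j = ¼ (j = 1/4 = 1*(¼) = ¼ ≈ 0.25000)
1/((-14 + 219)/((n(6, f(-5, 0))*(j + 10))) + 83/(-326)) = 1/((-14 + 219)/(((-18 + 9*(-5)*6)*(¼ + 10))) + 83/(-326)) = 1/(205/(((-18 - 270)*(41/4))) + 83*(-1/326)) = 1/(205/((-288*41/4)) - 83/326) = 1/(205/(-2952) - 83/326) = 1/(205*(-1/2952) - 83/326) = 1/(-5/72 - 83/326) = 1/(-3803/11736) = -11736/3803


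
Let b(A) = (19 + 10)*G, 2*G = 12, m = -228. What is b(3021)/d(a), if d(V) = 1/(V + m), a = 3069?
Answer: 494334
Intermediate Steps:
G = 6 (G = (½)*12 = 6)
b(A) = 174 (b(A) = (19 + 10)*6 = 29*6 = 174)
d(V) = 1/(-228 + V) (d(V) = 1/(V - 228) = 1/(-228 + V))
b(3021)/d(a) = 174/(1/(-228 + 3069)) = 174/(1/2841) = 174*2841 = 494334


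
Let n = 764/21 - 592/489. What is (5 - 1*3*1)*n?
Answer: 240776/3423 ≈ 70.341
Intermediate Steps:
n = 120388/3423 (n = 764*(1/21) - 592*1/489 = 764/21 - 592/489 = 120388/3423 ≈ 35.170)
(5 - 1*3*1)*n = (5 - 1*3*1)*(120388/3423) = (5 - 3*1)*(120388/3423) = (5 - 3)*(120388/3423) = 2*(120388/3423) = 240776/3423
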